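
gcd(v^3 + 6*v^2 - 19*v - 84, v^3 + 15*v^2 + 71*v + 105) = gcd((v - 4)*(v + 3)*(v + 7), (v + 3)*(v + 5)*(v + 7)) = v^2 + 10*v + 21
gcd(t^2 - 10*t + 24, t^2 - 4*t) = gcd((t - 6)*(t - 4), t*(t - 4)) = t - 4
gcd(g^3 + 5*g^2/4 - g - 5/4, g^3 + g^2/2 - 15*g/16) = g + 5/4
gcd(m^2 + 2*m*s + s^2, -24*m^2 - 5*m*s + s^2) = 1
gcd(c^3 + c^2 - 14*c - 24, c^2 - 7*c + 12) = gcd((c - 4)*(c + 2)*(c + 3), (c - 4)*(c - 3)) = c - 4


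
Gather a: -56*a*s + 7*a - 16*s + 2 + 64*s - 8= a*(7 - 56*s) + 48*s - 6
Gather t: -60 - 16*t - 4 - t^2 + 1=-t^2 - 16*t - 63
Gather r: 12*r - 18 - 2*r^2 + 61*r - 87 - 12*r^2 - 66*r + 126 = -14*r^2 + 7*r + 21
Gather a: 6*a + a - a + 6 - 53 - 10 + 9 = 6*a - 48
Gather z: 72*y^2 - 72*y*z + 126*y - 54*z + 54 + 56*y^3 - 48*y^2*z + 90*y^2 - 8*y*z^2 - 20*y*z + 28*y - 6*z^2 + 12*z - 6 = 56*y^3 + 162*y^2 + 154*y + z^2*(-8*y - 6) + z*(-48*y^2 - 92*y - 42) + 48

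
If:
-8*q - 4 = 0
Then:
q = -1/2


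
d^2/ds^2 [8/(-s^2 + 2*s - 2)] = 16*(s^2 - 2*s - 4*(s - 1)^2 + 2)/(s^2 - 2*s + 2)^3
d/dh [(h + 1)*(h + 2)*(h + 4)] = 3*h^2 + 14*h + 14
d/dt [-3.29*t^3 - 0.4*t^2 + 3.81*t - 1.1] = -9.87*t^2 - 0.8*t + 3.81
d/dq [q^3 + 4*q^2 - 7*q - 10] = 3*q^2 + 8*q - 7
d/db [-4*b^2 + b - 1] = 1 - 8*b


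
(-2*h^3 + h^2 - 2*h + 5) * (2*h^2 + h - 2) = -4*h^5 + h^3 + 6*h^2 + 9*h - 10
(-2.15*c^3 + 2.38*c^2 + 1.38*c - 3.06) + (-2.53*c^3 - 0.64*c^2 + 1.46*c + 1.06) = -4.68*c^3 + 1.74*c^2 + 2.84*c - 2.0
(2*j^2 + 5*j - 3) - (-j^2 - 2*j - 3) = 3*j^2 + 7*j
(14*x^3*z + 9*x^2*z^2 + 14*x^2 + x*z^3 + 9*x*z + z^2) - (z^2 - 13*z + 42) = 14*x^3*z + 9*x^2*z^2 + 14*x^2 + x*z^3 + 9*x*z + 13*z - 42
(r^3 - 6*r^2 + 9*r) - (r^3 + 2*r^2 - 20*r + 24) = -8*r^2 + 29*r - 24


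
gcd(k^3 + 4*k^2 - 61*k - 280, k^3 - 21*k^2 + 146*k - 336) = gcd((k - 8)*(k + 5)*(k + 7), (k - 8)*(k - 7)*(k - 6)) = k - 8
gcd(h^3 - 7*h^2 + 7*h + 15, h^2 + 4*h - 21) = h - 3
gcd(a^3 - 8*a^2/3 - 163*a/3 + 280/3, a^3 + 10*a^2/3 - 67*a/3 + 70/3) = a^2 + 16*a/3 - 35/3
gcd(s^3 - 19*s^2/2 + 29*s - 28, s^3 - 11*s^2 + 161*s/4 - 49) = s^2 - 15*s/2 + 14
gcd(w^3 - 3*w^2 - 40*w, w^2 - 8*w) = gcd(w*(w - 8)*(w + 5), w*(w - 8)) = w^2 - 8*w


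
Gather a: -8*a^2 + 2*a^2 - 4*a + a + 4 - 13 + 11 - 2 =-6*a^2 - 3*a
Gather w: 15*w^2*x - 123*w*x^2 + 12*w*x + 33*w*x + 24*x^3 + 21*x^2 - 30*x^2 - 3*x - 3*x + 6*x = 15*w^2*x + w*(-123*x^2 + 45*x) + 24*x^3 - 9*x^2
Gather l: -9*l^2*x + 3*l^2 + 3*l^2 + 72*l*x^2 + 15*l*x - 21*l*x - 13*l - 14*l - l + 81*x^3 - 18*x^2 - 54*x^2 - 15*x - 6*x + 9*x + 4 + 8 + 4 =l^2*(6 - 9*x) + l*(72*x^2 - 6*x - 28) + 81*x^3 - 72*x^2 - 12*x + 16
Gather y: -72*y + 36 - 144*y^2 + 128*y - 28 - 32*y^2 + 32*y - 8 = -176*y^2 + 88*y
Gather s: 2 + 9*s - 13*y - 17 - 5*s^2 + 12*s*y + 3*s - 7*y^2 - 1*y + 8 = -5*s^2 + s*(12*y + 12) - 7*y^2 - 14*y - 7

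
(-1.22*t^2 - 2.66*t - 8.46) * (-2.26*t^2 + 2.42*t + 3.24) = 2.7572*t^4 + 3.0592*t^3 + 8.7296*t^2 - 29.0916*t - 27.4104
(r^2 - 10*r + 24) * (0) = 0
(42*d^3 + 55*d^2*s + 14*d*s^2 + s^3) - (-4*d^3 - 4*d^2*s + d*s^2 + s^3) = 46*d^3 + 59*d^2*s + 13*d*s^2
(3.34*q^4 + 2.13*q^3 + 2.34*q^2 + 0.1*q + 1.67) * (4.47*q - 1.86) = 14.9298*q^5 + 3.3087*q^4 + 6.498*q^3 - 3.9054*q^2 + 7.2789*q - 3.1062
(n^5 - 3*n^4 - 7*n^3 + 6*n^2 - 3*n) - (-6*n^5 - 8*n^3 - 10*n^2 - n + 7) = 7*n^5 - 3*n^4 + n^3 + 16*n^2 - 2*n - 7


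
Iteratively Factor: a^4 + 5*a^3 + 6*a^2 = (a + 2)*(a^3 + 3*a^2) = a*(a + 2)*(a^2 + 3*a) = a^2*(a + 2)*(a + 3)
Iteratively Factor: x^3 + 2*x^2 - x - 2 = (x + 2)*(x^2 - 1) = (x + 1)*(x + 2)*(x - 1)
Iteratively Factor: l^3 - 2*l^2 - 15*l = (l - 5)*(l^2 + 3*l) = l*(l - 5)*(l + 3)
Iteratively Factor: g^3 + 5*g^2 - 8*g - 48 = (g - 3)*(g^2 + 8*g + 16) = (g - 3)*(g + 4)*(g + 4)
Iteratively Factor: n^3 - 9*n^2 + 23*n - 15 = (n - 1)*(n^2 - 8*n + 15) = (n - 3)*(n - 1)*(n - 5)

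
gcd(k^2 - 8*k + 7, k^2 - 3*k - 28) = k - 7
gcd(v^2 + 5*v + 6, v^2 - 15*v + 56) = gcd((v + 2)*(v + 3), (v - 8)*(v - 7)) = 1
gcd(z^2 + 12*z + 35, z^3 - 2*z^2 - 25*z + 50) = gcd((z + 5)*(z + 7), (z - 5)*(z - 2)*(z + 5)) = z + 5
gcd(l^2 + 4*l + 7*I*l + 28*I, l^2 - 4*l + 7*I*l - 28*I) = l + 7*I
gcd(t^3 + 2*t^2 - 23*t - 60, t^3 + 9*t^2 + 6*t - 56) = t + 4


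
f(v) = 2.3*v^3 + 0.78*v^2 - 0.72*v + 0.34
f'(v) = 6.9*v^2 + 1.56*v - 0.72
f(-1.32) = -2.64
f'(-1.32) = 9.24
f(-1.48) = -4.34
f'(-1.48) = 12.08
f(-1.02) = -0.55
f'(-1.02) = 4.87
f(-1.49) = -4.46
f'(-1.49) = 12.27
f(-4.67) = -213.54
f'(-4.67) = 142.48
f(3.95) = 151.41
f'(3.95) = 113.10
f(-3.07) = -56.65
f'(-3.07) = 59.52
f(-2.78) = -41.05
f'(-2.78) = 48.27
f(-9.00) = -1606.70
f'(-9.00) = 544.14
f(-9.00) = -1606.70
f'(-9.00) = 544.14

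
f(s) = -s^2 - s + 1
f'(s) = -2*s - 1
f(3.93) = -18.37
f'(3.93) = -8.86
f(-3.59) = -8.30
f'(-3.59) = 6.18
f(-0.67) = 1.22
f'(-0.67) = 0.34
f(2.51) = -7.81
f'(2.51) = -6.02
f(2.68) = -8.86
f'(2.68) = -6.36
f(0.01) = 0.99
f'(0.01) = -1.02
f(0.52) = 0.21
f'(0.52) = -2.04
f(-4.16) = -12.15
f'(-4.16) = 7.32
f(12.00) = -155.00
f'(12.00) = -25.00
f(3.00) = -11.00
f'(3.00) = -7.00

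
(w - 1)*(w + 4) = w^2 + 3*w - 4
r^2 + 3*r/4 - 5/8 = (r - 1/2)*(r + 5/4)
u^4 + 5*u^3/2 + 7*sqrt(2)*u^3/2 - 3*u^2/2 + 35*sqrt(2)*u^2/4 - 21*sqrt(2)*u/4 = u*(u - 1/2)*(u + 3)*(u + 7*sqrt(2)/2)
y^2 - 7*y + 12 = (y - 4)*(y - 3)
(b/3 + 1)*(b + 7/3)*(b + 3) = b^3/3 + 25*b^2/9 + 23*b/3 + 7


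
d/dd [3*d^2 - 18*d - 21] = 6*d - 18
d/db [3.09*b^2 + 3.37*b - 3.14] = 6.18*b + 3.37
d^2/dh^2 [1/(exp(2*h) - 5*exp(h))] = ((5 - 4*exp(h))*(exp(h) - 5) + 2*(2*exp(h) - 5)^2)*exp(-h)/(exp(h) - 5)^3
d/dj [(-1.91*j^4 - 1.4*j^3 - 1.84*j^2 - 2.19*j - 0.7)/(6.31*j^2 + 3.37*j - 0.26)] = (-24.1042*j^5 - 28.1441*j^4 - 7.4496*j^3 + 8.7101*j^2 + 9.7908*j + 2.9284)/(39.8161*j^4 + 42.5294*j^3 + 8.0757*j^2 - 1.7524*j + 0.0676)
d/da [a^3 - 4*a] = 3*a^2 - 4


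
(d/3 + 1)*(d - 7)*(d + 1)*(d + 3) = d^4/3 - 34*d^2/3 - 32*d - 21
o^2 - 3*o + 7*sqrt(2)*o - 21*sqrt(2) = (o - 3)*(o + 7*sqrt(2))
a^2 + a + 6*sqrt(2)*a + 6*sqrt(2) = (a + 1)*(a + 6*sqrt(2))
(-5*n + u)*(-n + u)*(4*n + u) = 20*n^3 - 19*n^2*u - 2*n*u^2 + u^3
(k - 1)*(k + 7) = k^2 + 6*k - 7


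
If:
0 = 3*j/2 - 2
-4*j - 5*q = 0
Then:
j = 4/3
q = -16/15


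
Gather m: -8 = -8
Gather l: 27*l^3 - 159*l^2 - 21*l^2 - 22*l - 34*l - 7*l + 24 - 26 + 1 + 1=27*l^3 - 180*l^2 - 63*l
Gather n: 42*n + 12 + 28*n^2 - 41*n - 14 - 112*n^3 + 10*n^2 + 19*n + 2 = -112*n^3 + 38*n^2 + 20*n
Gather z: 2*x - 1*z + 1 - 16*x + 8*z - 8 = -14*x + 7*z - 7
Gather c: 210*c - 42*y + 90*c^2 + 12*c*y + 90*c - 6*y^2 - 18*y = 90*c^2 + c*(12*y + 300) - 6*y^2 - 60*y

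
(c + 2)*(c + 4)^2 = c^3 + 10*c^2 + 32*c + 32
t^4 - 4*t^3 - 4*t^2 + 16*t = t*(t - 4)*(t - 2)*(t + 2)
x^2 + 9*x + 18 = (x + 3)*(x + 6)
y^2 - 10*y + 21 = (y - 7)*(y - 3)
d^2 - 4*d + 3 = (d - 3)*(d - 1)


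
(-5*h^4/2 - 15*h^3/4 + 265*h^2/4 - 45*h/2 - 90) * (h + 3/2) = -5*h^5/2 - 15*h^4/2 + 485*h^3/8 + 615*h^2/8 - 495*h/4 - 135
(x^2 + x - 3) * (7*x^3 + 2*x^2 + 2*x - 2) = 7*x^5 + 9*x^4 - 17*x^3 - 6*x^2 - 8*x + 6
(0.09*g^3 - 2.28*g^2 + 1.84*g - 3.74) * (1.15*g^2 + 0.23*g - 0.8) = 0.1035*g^5 - 2.6013*g^4 + 1.5196*g^3 - 2.0538*g^2 - 2.3322*g + 2.992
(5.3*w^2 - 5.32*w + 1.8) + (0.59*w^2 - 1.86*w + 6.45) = 5.89*w^2 - 7.18*w + 8.25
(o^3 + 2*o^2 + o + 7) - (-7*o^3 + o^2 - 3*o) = 8*o^3 + o^2 + 4*o + 7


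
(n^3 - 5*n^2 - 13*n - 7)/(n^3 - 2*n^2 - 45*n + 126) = (n^3 - 5*n^2 - 13*n - 7)/(n^3 - 2*n^2 - 45*n + 126)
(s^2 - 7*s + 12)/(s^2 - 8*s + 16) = (s - 3)/(s - 4)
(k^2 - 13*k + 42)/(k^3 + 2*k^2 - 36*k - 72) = (k - 7)/(k^2 + 8*k + 12)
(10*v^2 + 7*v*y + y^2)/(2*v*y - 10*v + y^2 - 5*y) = (5*v + y)/(y - 5)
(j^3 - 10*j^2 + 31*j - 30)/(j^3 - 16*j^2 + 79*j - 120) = (j - 2)/(j - 8)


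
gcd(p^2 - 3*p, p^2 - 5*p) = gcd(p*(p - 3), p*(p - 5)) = p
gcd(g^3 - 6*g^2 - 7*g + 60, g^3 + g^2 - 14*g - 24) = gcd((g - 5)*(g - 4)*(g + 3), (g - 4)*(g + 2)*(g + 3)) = g^2 - g - 12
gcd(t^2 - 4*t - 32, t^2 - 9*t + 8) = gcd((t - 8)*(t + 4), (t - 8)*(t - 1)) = t - 8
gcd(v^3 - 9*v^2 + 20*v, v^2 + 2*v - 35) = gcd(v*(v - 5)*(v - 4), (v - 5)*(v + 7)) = v - 5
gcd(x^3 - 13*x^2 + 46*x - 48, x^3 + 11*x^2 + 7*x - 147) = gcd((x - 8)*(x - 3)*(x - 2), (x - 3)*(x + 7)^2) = x - 3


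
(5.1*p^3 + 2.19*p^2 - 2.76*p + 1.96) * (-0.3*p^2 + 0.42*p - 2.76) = -1.53*p^5 + 1.485*p^4 - 12.3282*p^3 - 7.7916*p^2 + 8.4408*p - 5.4096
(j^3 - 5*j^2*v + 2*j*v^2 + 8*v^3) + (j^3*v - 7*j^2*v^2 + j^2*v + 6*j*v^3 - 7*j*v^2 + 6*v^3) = j^3*v + j^3 - 7*j^2*v^2 - 4*j^2*v + 6*j*v^3 - 5*j*v^2 + 14*v^3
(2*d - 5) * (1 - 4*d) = -8*d^2 + 22*d - 5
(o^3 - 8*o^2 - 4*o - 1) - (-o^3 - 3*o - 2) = 2*o^3 - 8*o^2 - o + 1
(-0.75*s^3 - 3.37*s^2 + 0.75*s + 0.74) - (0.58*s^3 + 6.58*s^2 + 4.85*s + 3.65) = -1.33*s^3 - 9.95*s^2 - 4.1*s - 2.91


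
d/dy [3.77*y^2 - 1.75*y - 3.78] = 7.54*y - 1.75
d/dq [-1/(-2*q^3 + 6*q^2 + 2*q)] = (-3*q^2 + 6*q + 1)/(2*q^2*(-q^2 + 3*q + 1)^2)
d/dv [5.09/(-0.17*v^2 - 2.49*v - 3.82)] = (1.7306*v + 12.6741)/(0.17*v^2 + 2.49*v + 3.82)^2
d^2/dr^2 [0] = 0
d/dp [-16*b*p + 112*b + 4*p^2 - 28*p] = -16*b + 8*p - 28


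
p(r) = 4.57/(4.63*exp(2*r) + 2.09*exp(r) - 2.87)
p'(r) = 4.57*(-9.26*exp(2*r) - 2.09*exp(r))/(4.63*exp(2*r) + 2.09*exp(r) - 2.87)^2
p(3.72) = 0.00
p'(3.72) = -0.00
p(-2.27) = -1.75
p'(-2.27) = -0.21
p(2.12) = 0.01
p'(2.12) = -0.03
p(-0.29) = 3.55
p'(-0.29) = -18.64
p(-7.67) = -1.59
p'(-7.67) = -0.00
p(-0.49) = 30.86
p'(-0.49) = -991.17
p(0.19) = 0.71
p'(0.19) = -1.78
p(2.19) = 0.01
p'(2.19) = -0.02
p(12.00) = 0.00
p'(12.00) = 0.00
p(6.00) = 0.00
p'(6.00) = 0.00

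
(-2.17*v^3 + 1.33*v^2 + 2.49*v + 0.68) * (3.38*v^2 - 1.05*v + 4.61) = -7.3346*v^5 + 6.7739*v^4 - 2.984*v^3 + 5.8152*v^2 + 10.7649*v + 3.1348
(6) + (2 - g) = 8 - g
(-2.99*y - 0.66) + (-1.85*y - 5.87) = -4.84*y - 6.53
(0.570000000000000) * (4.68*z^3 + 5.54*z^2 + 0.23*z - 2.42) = 2.6676*z^3 + 3.1578*z^2 + 0.1311*z - 1.3794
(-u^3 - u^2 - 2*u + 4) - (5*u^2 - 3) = -u^3 - 6*u^2 - 2*u + 7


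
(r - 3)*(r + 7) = r^2 + 4*r - 21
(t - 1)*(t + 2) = t^2 + t - 2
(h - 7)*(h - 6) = h^2 - 13*h + 42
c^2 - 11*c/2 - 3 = (c - 6)*(c + 1/2)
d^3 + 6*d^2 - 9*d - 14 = (d - 2)*(d + 1)*(d + 7)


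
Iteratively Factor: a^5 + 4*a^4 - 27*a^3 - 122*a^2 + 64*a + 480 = (a + 4)*(a^4 - 27*a^2 - 14*a + 120) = (a + 3)*(a + 4)*(a^3 - 3*a^2 - 18*a + 40) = (a - 2)*(a + 3)*(a + 4)*(a^2 - a - 20) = (a - 5)*(a - 2)*(a + 3)*(a + 4)*(a + 4)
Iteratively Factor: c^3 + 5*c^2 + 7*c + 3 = (c + 3)*(c^2 + 2*c + 1) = (c + 1)*(c + 3)*(c + 1)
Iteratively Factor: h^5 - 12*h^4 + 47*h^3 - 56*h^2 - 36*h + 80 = (h - 2)*(h^4 - 10*h^3 + 27*h^2 - 2*h - 40) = (h - 2)*(h + 1)*(h^3 - 11*h^2 + 38*h - 40) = (h - 4)*(h - 2)*(h + 1)*(h^2 - 7*h + 10) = (h - 4)*(h - 2)^2*(h + 1)*(h - 5)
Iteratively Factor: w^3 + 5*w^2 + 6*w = (w)*(w^2 + 5*w + 6) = w*(w + 2)*(w + 3)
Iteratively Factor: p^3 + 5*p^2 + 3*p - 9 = (p - 1)*(p^2 + 6*p + 9) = (p - 1)*(p + 3)*(p + 3)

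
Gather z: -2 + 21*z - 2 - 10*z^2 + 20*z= -10*z^2 + 41*z - 4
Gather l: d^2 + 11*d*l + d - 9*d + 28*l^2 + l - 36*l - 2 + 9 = d^2 - 8*d + 28*l^2 + l*(11*d - 35) + 7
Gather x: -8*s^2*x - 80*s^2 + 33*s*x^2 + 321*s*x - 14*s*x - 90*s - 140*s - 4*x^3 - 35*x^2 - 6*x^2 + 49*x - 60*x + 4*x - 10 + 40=-80*s^2 - 230*s - 4*x^3 + x^2*(33*s - 41) + x*(-8*s^2 + 307*s - 7) + 30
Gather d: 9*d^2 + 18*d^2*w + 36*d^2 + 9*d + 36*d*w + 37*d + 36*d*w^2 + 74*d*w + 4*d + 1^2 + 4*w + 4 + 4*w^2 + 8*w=d^2*(18*w + 45) + d*(36*w^2 + 110*w + 50) + 4*w^2 + 12*w + 5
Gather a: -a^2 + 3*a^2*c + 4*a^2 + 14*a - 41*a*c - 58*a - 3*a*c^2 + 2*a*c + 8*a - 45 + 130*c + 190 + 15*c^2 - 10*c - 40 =a^2*(3*c + 3) + a*(-3*c^2 - 39*c - 36) + 15*c^2 + 120*c + 105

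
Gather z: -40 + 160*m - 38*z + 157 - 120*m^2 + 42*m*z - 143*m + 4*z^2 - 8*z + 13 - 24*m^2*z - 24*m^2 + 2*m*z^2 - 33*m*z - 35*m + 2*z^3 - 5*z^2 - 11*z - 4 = -144*m^2 - 18*m + 2*z^3 + z^2*(2*m - 1) + z*(-24*m^2 + 9*m - 57) + 126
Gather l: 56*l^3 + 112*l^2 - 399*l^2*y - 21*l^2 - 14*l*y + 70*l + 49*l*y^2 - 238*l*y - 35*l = 56*l^3 + l^2*(91 - 399*y) + l*(49*y^2 - 252*y + 35)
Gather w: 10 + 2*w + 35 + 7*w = 9*w + 45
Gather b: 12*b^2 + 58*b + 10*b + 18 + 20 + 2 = 12*b^2 + 68*b + 40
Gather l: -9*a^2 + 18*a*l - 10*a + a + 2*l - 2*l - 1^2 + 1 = -9*a^2 + 18*a*l - 9*a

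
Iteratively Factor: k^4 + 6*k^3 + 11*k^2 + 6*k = (k + 2)*(k^3 + 4*k^2 + 3*k) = (k + 2)*(k + 3)*(k^2 + k) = (k + 1)*(k + 2)*(k + 3)*(k)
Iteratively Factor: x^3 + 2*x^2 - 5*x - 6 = (x + 3)*(x^2 - x - 2) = (x + 1)*(x + 3)*(x - 2)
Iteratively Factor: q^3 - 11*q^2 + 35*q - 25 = (q - 5)*(q^2 - 6*q + 5) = (q - 5)^2*(q - 1)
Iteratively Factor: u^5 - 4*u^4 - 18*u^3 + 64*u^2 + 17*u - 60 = (u - 1)*(u^4 - 3*u^3 - 21*u^2 + 43*u + 60) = (u - 3)*(u - 1)*(u^3 - 21*u - 20) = (u - 5)*(u - 3)*(u - 1)*(u^2 + 5*u + 4) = (u - 5)*(u - 3)*(u - 1)*(u + 1)*(u + 4)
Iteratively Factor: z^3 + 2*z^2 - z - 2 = (z - 1)*(z^2 + 3*z + 2) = (z - 1)*(z + 1)*(z + 2)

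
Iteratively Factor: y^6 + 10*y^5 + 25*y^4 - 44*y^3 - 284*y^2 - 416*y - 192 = (y + 1)*(y^5 + 9*y^4 + 16*y^3 - 60*y^2 - 224*y - 192) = (y + 1)*(y + 4)*(y^4 + 5*y^3 - 4*y^2 - 44*y - 48) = (y - 3)*(y + 1)*(y + 4)*(y^3 + 8*y^2 + 20*y + 16) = (y - 3)*(y + 1)*(y + 4)^2*(y^2 + 4*y + 4) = (y - 3)*(y + 1)*(y + 2)*(y + 4)^2*(y + 2)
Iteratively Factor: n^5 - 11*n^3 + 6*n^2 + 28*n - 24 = (n - 1)*(n^4 + n^3 - 10*n^2 - 4*n + 24) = (n - 2)*(n - 1)*(n^3 + 3*n^2 - 4*n - 12) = (n - 2)*(n - 1)*(n + 2)*(n^2 + n - 6) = (n - 2)*(n - 1)*(n + 2)*(n + 3)*(n - 2)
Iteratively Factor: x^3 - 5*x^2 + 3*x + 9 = (x - 3)*(x^2 - 2*x - 3) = (x - 3)^2*(x + 1)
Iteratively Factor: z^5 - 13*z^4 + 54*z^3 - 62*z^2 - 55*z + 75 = (z - 1)*(z^4 - 12*z^3 + 42*z^2 - 20*z - 75) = (z - 1)*(z + 1)*(z^3 - 13*z^2 + 55*z - 75) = (z - 5)*(z - 1)*(z + 1)*(z^2 - 8*z + 15) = (z - 5)*(z - 3)*(z - 1)*(z + 1)*(z - 5)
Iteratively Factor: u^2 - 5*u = (u)*(u - 5)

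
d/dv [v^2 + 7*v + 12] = 2*v + 7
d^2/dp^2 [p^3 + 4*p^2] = 6*p + 8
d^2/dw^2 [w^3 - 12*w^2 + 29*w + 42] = 6*w - 24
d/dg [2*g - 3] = 2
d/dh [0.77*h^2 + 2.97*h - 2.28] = 1.54*h + 2.97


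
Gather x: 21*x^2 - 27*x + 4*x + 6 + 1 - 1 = 21*x^2 - 23*x + 6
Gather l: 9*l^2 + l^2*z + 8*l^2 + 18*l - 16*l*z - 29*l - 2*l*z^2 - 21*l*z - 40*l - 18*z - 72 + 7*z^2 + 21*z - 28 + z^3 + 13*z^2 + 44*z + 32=l^2*(z + 17) + l*(-2*z^2 - 37*z - 51) + z^3 + 20*z^2 + 47*z - 68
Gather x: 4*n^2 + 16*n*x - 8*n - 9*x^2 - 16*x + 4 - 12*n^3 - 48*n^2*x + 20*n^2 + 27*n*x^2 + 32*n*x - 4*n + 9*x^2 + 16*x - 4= -12*n^3 + 24*n^2 + 27*n*x^2 - 12*n + x*(-48*n^2 + 48*n)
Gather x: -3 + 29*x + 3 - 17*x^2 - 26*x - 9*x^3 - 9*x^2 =-9*x^3 - 26*x^2 + 3*x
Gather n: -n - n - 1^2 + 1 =-2*n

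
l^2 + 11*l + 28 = (l + 4)*(l + 7)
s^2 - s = s*(s - 1)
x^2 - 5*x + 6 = (x - 3)*(x - 2)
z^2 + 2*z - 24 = (z - 4)*(z + 6)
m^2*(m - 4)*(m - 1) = m^4 - 5*m^3 + 4*m^2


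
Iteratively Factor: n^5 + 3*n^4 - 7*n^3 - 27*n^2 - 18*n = (n)*(n^4 + 3*n^3 - 7*n^2 - 27*n - 18) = n*(n + 2)*(n^3 + n^2 - 9*n - 9) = n*(n + 2)*(n + 3)*(n^2 - 2*n - 3) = n*(n - 3)*(n + 2)*(n + 3)*(n + 1)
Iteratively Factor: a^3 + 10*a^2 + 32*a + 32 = (a + 4)*(a^2 + 6*a + 8) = (a + 2)*(a + 4)*(a + 4)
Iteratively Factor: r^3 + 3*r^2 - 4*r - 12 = (r - 2)*(r^2 + 5*r + 6) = (r - 2)*(r + 2)*(r + 3)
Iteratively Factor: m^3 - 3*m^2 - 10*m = (m)*(m^2 - 3*m - 10) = m*(m - 5)*(m + 2)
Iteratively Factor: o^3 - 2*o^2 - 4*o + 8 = (o + 2)*(o^2 - 4*o + 4) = (o - 2)*(o + 2)*(o - 2)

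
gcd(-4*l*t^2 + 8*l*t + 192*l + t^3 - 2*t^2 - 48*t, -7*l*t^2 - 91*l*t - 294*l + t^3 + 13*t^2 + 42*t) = t + 6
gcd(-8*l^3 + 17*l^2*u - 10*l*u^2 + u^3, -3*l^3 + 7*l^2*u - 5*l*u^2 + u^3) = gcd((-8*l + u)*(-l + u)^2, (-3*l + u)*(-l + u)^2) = l^2 - 2*l*u + u^2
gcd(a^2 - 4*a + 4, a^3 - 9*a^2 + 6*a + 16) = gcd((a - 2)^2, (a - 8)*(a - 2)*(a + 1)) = a - 2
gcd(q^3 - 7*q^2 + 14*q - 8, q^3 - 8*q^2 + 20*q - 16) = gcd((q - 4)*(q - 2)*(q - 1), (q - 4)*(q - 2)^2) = q^2 - 6*q + 8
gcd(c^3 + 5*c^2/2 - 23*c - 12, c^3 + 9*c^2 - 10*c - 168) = c^2 + 2*c - 24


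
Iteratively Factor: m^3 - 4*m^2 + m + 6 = (m - 2)*(m^2 - 2*m - 3) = (m - 2)*(m + 1)*(m - 3)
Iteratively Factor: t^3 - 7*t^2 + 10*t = (t)*(t^2 - 7*t + 10) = t*(t - 5)*(t - 2)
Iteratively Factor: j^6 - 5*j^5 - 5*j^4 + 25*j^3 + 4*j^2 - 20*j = (j - 2)*(j^5 - 3*j^4 - 11*j^3 + 3*j^2 + 10*j) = (j - 2)*(j + 1)*(j^4 - 4*j^3 - 7*j^2 + 10*j) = (j - 2)*(j + 1)*(j + 2)*(j^3 - 6*j^2 + 5*j) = (j - 5)*(j - 2)*(j + 1)*(j + 2)*(j^2 - j) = j*(j - 5)*(j - 2)*(j + 1)*(j + 2)*(j - 1)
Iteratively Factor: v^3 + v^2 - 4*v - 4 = (v + 1)*(v^2 - 4) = (v + 1)*(v + 2)*(v - 2)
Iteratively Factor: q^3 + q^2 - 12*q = (q)*(q^2 + q - 12) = q*(q - 3)*(q + 4)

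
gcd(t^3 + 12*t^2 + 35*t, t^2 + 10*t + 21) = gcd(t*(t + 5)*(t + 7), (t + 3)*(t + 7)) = t + 7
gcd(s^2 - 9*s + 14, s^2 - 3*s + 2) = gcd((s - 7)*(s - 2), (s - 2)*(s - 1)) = s - 2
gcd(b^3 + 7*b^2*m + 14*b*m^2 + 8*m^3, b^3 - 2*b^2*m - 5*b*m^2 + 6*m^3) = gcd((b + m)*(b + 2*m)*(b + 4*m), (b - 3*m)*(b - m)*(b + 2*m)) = b + 2*m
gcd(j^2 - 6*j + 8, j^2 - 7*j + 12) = j - 4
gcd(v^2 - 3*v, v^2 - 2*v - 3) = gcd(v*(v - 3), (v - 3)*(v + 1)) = v - 3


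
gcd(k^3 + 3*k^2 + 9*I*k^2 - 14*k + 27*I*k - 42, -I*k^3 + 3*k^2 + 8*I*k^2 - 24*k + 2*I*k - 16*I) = k + 2*I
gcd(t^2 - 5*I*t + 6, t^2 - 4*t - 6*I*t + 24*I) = t - 6*I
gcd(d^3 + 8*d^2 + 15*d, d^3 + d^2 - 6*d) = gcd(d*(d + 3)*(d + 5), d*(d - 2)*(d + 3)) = d^2 + 3*d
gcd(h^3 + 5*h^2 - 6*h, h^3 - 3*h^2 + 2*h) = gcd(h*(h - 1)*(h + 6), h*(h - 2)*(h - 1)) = h^2 - h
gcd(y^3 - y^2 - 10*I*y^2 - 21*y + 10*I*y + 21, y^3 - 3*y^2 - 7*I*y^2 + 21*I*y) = y - 7*I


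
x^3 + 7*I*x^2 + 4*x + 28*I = (x - 2*I)*(x + 2*I)*(x + 7*I)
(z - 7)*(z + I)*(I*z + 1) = I*z^3 - 7*I*z^2 + I*z - 7*I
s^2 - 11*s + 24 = (s - 8)*(s - 3)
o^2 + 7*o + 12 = (o + 3)*(o + 4)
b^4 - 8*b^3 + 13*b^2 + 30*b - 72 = (b - 4)*(b - 3)^2*(b + 2)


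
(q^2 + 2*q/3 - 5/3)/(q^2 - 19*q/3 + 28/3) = (3*q^2 + 2*q - 5)/(3*q^2 - 19*q + 28)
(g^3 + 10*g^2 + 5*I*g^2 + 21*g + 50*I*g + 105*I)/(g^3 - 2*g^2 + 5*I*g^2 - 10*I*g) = (g^2 + 10*g + 21)/(g*(g - 2))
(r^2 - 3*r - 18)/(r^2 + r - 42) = (r + 3)/(r + 7)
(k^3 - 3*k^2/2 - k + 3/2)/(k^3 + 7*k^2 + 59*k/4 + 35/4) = 2*(2*k^2 - 5*k + 3)/(4*k^2 + 24*k + 35)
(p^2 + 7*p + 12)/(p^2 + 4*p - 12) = (p^2 + 7*p + 12)/(p^2 + 4*p - 12)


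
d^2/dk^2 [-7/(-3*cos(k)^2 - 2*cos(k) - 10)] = 7*(-72*sin(k)^4 - 196*sin(k)^2 + 85*cos(k) - 9*cos(3*k) + 164)/(2*(-3*sin(k)^2 + 2*cos(k) + 13)^3)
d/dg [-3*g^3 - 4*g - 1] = -9*g^2 - 4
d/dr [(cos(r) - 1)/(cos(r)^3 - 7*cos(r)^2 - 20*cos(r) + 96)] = (31*cos(r)/2 - 5*cos(2*r) + cos(3*r)/2 - 81)*sin(r)/(cos(r)^3 - 7*cos(r)^2 - 20*cos(r) + 96)^2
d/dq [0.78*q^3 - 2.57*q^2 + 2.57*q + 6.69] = 2.34*q^2 - 5.14*q + 2.57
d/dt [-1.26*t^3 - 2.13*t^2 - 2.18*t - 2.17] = -3.78*t^2 - 4.26*t - 2.18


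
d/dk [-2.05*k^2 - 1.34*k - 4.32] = -4.1*k - 1.34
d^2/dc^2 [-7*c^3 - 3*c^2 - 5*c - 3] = -42*c - 6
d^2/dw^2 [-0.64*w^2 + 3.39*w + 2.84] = -1.28000000000000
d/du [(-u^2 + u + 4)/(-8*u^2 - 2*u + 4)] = (5*u^2 + 28*u + 6)/(2*(16*u^4 + 8*u^3 - 15*u^2 - 4*u + 4))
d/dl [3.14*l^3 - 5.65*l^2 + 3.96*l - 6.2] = 9.42*l^2 - 11.3*l + 3.96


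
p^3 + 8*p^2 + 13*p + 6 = (p + 1)^2*(p + 6)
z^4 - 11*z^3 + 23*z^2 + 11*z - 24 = (z - 8)*(z - 3)*(z - 1)*(z + 1)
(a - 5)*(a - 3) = a^2 - 8*a + 15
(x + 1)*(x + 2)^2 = x^3 + 5*x^2 + 8*x + 4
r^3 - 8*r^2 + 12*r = r*(r - 6)*(r - 2)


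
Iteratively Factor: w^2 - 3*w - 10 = (w + 2)*(w - 5)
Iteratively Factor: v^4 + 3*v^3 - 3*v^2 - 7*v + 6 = (v + 3)*(v^3 - 3*v + 2) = (v + 2)*(v + 3)*(v^2 - 2*v + 1) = (v - 1)*(v + 2)*(v + 3)*(v - 1)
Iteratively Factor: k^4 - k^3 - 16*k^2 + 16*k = (k - 4)*(k^3 + 3*k^2 - 4*k) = (k - 4)*(k + 4)*(k^2 - k) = k*(k - 4)*(k + 4)*(k - 1)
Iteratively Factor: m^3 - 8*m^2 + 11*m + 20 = (m - 5)*(m^2 - 3*m - 4) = (m - 5)*(m - 4)*(m + 1)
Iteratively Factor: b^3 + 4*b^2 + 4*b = (b + 2)*(b^2 + 2*b) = (b + 2)^2*(b)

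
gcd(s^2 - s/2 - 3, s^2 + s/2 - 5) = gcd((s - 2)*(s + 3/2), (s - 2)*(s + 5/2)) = s - 2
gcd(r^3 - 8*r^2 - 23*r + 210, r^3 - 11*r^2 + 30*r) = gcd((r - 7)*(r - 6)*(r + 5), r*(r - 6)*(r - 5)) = r - 6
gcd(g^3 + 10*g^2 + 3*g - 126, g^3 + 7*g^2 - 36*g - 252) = g^2 + 13*g + 42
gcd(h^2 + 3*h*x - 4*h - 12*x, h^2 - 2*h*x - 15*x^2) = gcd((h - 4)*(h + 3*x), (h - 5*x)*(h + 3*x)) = h + 3*x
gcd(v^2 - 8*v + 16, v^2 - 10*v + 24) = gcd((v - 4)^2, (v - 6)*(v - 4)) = v - 4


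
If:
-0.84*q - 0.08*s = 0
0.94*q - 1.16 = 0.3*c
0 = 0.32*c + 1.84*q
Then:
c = -2.50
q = 0.44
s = -4.57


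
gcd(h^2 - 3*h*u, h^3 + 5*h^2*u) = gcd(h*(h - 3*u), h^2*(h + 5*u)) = h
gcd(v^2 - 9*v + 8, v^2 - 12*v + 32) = v - 8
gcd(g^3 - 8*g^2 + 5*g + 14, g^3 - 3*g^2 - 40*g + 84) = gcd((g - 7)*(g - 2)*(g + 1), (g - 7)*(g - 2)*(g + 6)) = g^2 - 9*g + 14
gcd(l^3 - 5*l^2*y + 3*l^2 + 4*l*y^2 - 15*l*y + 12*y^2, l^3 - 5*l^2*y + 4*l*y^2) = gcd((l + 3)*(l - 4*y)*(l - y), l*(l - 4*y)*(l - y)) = l^2 - 5*l*y + 4*y^2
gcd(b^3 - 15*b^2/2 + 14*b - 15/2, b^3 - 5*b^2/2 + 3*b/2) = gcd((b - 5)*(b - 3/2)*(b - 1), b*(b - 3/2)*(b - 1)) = b^2 - 5*b/2 + 3/2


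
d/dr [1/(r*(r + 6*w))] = -(2*r + 6*w)/(r^2*(r + 6*w)^2)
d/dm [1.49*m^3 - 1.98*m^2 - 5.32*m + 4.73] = 4.47*m^2 - 3.96*m - 5.32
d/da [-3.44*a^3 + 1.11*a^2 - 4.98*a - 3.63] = -10.32*a^2 + 2.22*a - 4.98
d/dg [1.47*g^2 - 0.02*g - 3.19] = 2.94*g - 0.02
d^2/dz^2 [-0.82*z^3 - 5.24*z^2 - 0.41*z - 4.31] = -4.92*z - 10.48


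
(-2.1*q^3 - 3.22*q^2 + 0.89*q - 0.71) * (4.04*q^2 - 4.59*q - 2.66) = -8.484*q^5 - 3.3698*q^4 + 23.9614*q^3 + 1.6117*q^2 + 0.8915*q + 1.8886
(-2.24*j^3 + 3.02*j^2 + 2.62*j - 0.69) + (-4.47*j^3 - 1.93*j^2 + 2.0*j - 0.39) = -6.71*j^3 + 1.09*j^2 + 4.62*j - 1.08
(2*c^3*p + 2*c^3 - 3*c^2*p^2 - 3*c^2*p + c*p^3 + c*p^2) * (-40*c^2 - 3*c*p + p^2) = -80*c^5*p - 80*c^5 + 114*c^4*p^2 + 114*c^4*p - 29*c^3*p^3 - 29*c^3*p^2 - 6*c^2*p^4 - 6*c^2*p^3 + c*p^5 + c*p^4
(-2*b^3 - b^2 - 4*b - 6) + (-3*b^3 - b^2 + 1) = -5*b^3 - 2*b^2 - 4*b - 5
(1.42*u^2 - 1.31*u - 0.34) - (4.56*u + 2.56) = 1.42*u^2 - 5.87*u - 2.9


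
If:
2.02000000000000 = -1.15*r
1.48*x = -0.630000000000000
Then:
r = -1.76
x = -0.43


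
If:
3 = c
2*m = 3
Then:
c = 3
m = 3/2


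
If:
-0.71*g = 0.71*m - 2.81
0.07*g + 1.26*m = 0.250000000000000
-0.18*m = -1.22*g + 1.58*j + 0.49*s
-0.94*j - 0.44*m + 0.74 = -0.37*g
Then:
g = 3.98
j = 2.36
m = -0.02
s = 2.29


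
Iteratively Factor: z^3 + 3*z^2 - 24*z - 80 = (z - 5)*(z^2 + 8*z + 16) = (z - 5)*(z + 4)*(z + 4)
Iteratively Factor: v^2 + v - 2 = (v + 2)*(v - 1)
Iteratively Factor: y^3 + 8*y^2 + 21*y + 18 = (y + 2)*(y^2 + 6*y + 9) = (y + 2)*(y + 3)*(y + 3)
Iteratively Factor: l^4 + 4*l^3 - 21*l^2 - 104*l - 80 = (l + 4)*(l^3 - 21*l - 20) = (l + 1)*(l + 4)*(l^2 - l - 20) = (l + 1)*(l + 4)^2*(l - 5)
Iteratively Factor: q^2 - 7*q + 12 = (q - 4)*(q - 3)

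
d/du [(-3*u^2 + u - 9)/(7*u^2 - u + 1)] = 4*(-u^2 + 30*u - 2)/(49*u^4 - 14*u^3 + 15*u^2 - 2*u + 1)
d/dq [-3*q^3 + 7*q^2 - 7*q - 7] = -9*q^2 + 14*q - 7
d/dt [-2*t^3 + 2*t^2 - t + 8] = -6*t^2 + 4*t - 1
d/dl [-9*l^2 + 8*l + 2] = 8 - 18*l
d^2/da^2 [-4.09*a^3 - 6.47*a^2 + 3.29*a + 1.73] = -24.54*a - 12.94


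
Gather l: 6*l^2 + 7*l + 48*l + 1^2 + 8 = 6*l^2 + 55*l + 9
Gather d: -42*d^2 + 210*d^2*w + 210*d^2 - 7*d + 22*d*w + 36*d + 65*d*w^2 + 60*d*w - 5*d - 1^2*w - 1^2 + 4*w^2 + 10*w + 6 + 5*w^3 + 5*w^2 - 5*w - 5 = d^2*(210*w + 168) + d*(65*w^2 + 82*w + 24) + 5*w^3 + 9*w^2 + 4*w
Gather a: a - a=0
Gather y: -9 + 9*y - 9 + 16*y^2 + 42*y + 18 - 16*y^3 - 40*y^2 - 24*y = -16*y^3 - 24*y^2 + 27*y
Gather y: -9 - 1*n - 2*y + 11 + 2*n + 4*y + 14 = n + 2*y + 16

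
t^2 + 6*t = t*(t + 6)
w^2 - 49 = (w - 7)*(w + 7)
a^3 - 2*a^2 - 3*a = a*(a - 3)*(a + 1)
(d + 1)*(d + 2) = d^2 + 3*d + 2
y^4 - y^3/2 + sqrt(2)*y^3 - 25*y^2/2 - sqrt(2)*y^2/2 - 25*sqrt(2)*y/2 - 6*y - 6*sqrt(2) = (y - 4)*(y + 1/2)*(y + 3)*(y + sqrt(2))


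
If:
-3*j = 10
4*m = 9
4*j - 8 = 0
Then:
No Solution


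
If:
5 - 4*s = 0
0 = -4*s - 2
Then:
No Solution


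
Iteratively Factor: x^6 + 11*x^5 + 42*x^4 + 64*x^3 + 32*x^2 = (x + 2)*(x^5 + 9*x^4 + 24*x^3 + 16*x^2) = (x + 1)*(x + 2)*(x^4 + 8*x^3 + 16*x^2) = x*(x + 1)*(x + 2)*(x^3 + 8*x^2 + 16*x) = x*(x + 1)*(x + 2)*(x + 4)*(x^2 + 4*x) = x^2*(x + 1)*(x + 2)*(x + 4)*(x + 4)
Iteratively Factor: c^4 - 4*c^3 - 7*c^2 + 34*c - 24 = (c - 4)*(c^3 - 7*c + 6) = (c - 4)*(c - 1)*(c^2 + c - 6) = (c - 4)*(c - 2)*(c - 1)*(c + 3)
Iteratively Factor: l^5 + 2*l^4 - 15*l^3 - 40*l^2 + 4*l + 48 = (l - 1)*(l^4 + 3*l^3 - 12*l^2 - 52*l - 48) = (l - 1)*(l + 2)*(l^3 + l^2 - 14*l - 24) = (l - 1)*(l + 2)*(l + 3)*(l^2 - 2*l - 8) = (l - 1)*(l + 2)^2*(l + 3)*(l - 4)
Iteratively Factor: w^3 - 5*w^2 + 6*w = (w - 2)*(w^2 - 3*w) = (w - 3)*(w - 2)*(w)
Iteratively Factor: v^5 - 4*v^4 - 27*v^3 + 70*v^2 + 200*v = (v - 5)*(v^4 + v^3 - 22*v^2 - 40*v) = v*(v - 5)*(v^3 + v^2 - 22*v - 40) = v*(v - 5)*(v + 2)*(v^2 - v - 20) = v*(v - 5)*(v + 2)*(v + 4)*(v - 5)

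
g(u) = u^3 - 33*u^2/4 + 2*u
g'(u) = 3*u^2 - 33*u/2 + 2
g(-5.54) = -434.32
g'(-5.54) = 185.48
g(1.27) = -8.72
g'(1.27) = -14.12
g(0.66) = -1.99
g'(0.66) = -7.58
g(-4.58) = -278.29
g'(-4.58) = 140.50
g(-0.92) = -9.60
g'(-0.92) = 19.72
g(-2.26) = -58.20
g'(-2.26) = 54.61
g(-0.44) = -2.56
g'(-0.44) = 9.84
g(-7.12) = -793.41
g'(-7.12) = 271.56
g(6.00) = -69.00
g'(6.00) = 11.00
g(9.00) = 78.75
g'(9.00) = 96.50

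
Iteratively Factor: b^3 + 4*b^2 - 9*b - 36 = (b - 3)*(b^2 + 7*b + 12) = (b - 3)*(b + 4)*(b + 3)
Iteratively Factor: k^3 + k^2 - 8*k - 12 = (k + 2)*(k^2 - k - 6) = (k - 3)*(k + 2)*(k + 2)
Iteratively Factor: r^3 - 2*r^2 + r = (r - 1)*(r^2 - r) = (r - 1)^2*(r)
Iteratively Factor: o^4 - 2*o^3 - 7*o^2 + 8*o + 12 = (o - 2)*(o^3 - 7*o - 6) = (o - 2)*(o + 1)*(o^2 - o - 6) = (o - 2)*(o + 1)*(o + 2)*(o - 3)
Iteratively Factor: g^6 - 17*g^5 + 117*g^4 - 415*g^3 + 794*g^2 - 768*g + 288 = (g - 4)*(g^5 - 13*g^4 + 65*g^3 - 155*g^2 + 174*g - 72) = (g - 4)*(g - 3)*(g^4 - 10*g^3 + 35*g^2 - 50*g + 24) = (g - 4)*(g - 3)*(g - 2)*(g^3 - 8*g^2 + 19*g - 12) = (g - 4)*(g - 3)^2*(g - 2)*(g^2 - 5*g + 4) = (g - 4)*(g - 3)^2*(g - 2)*(g - 1)*(g - 4)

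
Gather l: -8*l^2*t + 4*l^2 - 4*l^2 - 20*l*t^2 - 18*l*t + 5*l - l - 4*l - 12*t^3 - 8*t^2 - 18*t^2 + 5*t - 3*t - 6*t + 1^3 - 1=-8*l^2*t + l*(-20*t^2 - 18*t) - 12*t^3 - 26*t^2 - 4*t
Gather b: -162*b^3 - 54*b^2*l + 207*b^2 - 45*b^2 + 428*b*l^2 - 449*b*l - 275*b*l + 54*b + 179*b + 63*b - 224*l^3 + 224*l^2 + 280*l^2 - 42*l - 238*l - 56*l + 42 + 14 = -162*b^3 + b^2*(162 - 54*l) + b*(428*l^2 - 724*l + 296) - 224*l^3 + 504*l^2 - 336*l + 56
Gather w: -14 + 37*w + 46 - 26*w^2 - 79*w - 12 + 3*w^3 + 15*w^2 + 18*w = 3*w^3 - 11*w^2 - 24*w + 20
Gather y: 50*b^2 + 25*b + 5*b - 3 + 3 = 50*b^2 + 30*b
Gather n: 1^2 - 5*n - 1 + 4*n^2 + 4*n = 4*n^2 - n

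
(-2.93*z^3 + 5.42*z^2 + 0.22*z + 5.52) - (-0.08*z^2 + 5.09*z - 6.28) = -2.93*z^3 + 5.5*z^2 - 4.87*z + 11.8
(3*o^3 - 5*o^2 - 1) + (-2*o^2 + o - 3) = 3*o^3 - 7*o^2 + o - 4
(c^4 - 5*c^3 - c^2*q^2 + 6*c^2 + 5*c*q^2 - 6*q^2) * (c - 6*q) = c^5 - 6*c^4*q - 5*c^4 - c^3*q^2 + 30*c^3*q + 6*c^3 + 6*c^2*q^3 + 5*c^2*q^2 - 36*c^2*q - 30*c*q^3 - 6*c*q^2 + 36*q^3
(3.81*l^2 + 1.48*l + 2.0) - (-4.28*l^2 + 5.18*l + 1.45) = 8.09*l^2 - 3.7*l + 0.55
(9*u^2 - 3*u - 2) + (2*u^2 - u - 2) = 11*u^2 - 4*u - 4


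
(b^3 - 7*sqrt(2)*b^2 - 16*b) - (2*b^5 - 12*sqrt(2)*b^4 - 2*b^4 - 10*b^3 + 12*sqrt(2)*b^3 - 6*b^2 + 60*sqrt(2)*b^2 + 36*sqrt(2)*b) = -2*b^5 + 2*b^4 + 12*sqrt(2)*b^4 - 12*sqrt(2)*b^3 + 11*b^3 - 67*sqrt(2)*b^2 + 6*b^2 - 36*sqrt(2)*b - 16*b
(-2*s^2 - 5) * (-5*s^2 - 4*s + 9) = 10*s^4 + 8*s^3 + 7*s^2 + 20*s - 45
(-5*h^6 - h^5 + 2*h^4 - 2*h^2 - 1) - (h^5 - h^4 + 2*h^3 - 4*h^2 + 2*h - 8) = -5*h^6 - 2*h^5 + 3*h^4 - 2*h^3 + 2*h^2 - 2*h + 7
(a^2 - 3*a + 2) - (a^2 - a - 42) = 44 - 2*a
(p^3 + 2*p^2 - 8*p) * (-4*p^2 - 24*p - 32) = -4*p^5 - 32*p^4 - 48*p^3 + 128*p^2 + 256*p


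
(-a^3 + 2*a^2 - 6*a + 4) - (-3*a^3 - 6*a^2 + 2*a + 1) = 2*a^3 + 8*a^2 - 8*a + 3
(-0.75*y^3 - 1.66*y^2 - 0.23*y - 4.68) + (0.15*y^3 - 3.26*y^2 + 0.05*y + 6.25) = -0.6*y^3 - 4.92*y^2 - 0.18*y + 1.57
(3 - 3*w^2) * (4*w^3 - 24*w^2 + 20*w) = -12*w^5 + 72*w^4 - 48*w^3 - 72*w^2 + 60*w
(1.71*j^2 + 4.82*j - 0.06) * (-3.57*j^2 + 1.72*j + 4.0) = -6.1047*j^4 - 14.2662*j^3 + 15.3446*j^2 + 19.1768*j - 0.24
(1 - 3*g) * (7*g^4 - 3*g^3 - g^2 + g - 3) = -21*g^5 + 16*g^4 - 4*g^2 + 10*g - 3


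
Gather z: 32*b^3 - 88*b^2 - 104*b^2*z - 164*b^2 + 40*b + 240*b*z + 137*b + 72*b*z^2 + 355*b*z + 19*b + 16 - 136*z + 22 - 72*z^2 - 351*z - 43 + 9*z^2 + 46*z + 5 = 32*b^3 - 252*b^2 + 196*b + z^2*(72*b - 63) + z*(-104*b^2 + 595*b - 441)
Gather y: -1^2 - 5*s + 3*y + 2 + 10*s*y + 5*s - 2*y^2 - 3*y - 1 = 10*s*y - 2*y^2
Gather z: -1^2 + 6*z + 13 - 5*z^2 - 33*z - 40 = -5*z^2 - 27*z - 28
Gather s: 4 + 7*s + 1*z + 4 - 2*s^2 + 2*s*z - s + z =-2*s^2 + s*(2*z + 6) + 2*z + 8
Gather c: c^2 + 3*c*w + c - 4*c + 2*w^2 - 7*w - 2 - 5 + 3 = c^2 + c*(3*w - 3) + 2*w^2 - 7*w - 4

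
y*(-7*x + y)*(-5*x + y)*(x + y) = 35*x^3*y + 23*x^2*y^2 - 11*x*y^3 + y^4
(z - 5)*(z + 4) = z^2 - z - 20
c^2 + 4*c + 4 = (c + 2)^2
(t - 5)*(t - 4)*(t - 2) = t^3 - 11*t^2 + 38*t - 40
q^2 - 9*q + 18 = (q - 6)*(q - 3)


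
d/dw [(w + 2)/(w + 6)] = 4/(w + 6)^2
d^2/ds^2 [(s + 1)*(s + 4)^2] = 6*s + 18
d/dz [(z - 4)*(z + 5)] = 2*z + 1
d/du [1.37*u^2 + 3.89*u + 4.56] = 2.74*u + 3.89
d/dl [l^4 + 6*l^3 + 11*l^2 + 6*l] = 4*l^3 + 18*l^2 + 22*l + 6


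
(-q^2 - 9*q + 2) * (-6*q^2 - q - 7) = 6*q^4 + 55*q^3 + 4*q^2 + 61*q - 14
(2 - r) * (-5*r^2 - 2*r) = 5*r^3 - 8*r^2 - 4*r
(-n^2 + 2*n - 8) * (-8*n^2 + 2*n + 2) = 8*n^4 - 18*n^3 + 66*n^2 - 12*n - 16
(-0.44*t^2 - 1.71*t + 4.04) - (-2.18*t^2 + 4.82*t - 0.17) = 1.74*t^2 - 6.53*t + 4.21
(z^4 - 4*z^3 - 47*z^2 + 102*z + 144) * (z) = z^5 - 4*z^4 - 47*z^3 + 102*z^2 + 144*z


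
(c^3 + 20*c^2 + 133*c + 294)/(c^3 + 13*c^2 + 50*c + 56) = (c^2 + 13*c + 42)/(c^2 + 6*c + 8)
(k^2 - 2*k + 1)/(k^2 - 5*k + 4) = (k - 1)/(k - 4)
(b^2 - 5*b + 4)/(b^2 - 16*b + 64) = (b^2 - 5*b + 4)/(b^2 - 16*b + 64)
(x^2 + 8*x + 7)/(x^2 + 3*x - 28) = (x + 1)/(x - 4)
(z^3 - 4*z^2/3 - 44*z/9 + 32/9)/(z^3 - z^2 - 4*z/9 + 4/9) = (3*z^2 - 2*z - 16)/(3*z^2 - z - 2)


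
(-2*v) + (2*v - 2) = -2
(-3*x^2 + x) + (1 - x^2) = -4*x^2 + x + 1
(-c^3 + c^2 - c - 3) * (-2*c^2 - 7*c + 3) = 2*c^5 + 5*c^4 - 8*c^3 + 16*c^2 + 18*c - 9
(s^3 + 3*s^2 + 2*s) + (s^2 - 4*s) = s^3 + 4*s^2 - 2*s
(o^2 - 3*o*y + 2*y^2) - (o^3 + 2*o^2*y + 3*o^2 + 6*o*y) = -o^3 - 2*o^2*y - 2*o^2 - 9*o*y + 2*y^2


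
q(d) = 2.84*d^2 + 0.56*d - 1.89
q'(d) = 5.68*d + 0.56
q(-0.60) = -1.20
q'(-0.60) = -2.85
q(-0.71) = -0.86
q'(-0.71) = -3.47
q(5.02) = 72.49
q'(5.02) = 29.07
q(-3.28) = 26.83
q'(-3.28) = -18.07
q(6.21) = 111.11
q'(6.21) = 35.83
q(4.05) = 46.96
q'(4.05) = 23.56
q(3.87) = 42.81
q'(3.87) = 22.54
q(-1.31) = 2.25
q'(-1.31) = -6.88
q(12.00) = 413.79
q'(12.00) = 68.72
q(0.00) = -1.89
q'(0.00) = 0.56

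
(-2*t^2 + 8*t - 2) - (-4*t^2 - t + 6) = 2*t^2 + 9*t - 8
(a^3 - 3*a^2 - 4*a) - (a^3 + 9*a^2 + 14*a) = -12*a^2 - 18*a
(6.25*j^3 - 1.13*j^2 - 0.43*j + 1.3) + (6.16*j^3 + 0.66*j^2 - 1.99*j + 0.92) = 12.41*j^3 - 0.47*j^2 - 2.42*j + 2.22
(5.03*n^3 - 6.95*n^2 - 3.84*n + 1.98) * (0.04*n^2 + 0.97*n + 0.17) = 0.2012*n^5 + 4.6011*n^4 - 6.04*n^3 - 4.8271*n^2 + 1.2678*n + 0.3366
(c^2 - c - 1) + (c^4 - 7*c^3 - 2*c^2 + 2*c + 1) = c^4 - 7*c^3 - c^2 + c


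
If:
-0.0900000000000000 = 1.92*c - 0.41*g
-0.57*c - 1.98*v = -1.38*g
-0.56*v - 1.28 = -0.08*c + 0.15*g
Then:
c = -0.61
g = -2.64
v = -1.67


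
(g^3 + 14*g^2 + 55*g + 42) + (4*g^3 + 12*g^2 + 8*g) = 5*g^3 + 26*g^2 + 63*g + 42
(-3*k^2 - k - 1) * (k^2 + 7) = -3*k^4 - k^3 - 22*k^2 - 7*k - 7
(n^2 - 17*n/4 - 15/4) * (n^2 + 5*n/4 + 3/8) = n^4 - 3*n^3 - 139*n^2/16 - 201*n/32 - 45/32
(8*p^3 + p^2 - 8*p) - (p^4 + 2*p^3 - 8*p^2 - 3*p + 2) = -p^4 + 6*p^3 + 9*p^2 - 5*p - 2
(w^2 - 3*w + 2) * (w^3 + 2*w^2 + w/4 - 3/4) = w^5 - w^4 - 15*w^3/4 + 5*w^2/2 + 11*w/4 - 3/2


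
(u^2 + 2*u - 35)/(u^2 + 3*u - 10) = (u^2 + 2*u - 35)/(u^2 + 3*u - 10)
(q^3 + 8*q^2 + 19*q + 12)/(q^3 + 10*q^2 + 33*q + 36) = (q + 1)/(q + 3)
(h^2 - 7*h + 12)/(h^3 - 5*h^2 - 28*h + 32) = (h^2 - 7*h + 12)/(h^3 - 5*h^2 - 28*h + 32)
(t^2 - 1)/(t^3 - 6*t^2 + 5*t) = (t + 1)/(t*(t - 5))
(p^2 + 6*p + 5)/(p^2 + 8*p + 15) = (p + 1)/(p + 3)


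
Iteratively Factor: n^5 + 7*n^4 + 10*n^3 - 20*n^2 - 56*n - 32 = (n + 4)*(n^4 + 3*n^3 - 2*n^2 - 12*n - 8) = (n + 1)*(n + 4)*(n^3 + 2*n^2 - 4*n - 8) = (n + 1)*(n + 2)*(n + 4)*(n^2 - 4) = (n + 1)*(n + 2)^2*(n + 4)*(n - 2)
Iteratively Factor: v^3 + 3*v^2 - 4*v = (v + 4)*(v^2 - v) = v*(v + 4)*(v - 1)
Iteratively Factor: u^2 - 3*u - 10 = (u - 5)*(u + 2)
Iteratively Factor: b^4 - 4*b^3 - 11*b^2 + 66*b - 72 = (b - 2)*(b^3 - 2*b^2 - 15*b + 36) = (b - 2)*(b + 4)*(b^2 - 6*b + 9) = (b - 3)*(b - 2)*(b + 4)*(b - 3)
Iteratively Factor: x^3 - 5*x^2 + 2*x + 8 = (x - 4)*(x^2 - x - 2) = (x - 4)*(x - 2)*(x + 1)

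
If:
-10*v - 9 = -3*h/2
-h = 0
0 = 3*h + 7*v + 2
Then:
No Solution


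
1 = 1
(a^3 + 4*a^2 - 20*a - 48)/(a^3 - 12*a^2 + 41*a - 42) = (a^3 + 4*a^2 - 20*a - 48)/(a^3 - 12*a^2 + 41*a - 42)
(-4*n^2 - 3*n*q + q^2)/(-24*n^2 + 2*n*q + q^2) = (n + q)/(6*n + q)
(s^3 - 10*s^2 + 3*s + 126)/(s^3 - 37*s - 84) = (s - 6)/(s + 4)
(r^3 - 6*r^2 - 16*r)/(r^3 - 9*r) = (r^2 - 6*r - 16)/(r^2 - 9)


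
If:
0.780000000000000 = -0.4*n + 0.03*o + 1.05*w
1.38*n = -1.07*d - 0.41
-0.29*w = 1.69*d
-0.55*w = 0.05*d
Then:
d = 0.00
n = -0.30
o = 22.04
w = 0.00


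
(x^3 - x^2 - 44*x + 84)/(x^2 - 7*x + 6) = (x^2 + 5*x - 14)/(x - 1)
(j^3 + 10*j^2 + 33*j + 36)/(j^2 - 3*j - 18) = (j^2 + 7*j + 12)/(j - 6)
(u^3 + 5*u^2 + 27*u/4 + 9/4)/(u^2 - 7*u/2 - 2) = (2*u^2 + 9*u + 9)/(2*(u - 4))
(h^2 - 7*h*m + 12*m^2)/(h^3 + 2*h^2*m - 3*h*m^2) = (h^2 - 7*h*m + 12*m^2)/(h*(h^2 + 2*h*m - 3*m^2))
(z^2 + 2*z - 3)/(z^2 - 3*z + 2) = (z + 3)/(z - 2)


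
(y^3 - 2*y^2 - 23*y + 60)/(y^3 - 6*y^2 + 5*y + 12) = (y + 5)/(y + 1)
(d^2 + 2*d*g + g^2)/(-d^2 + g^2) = (-d - g)/(d - g)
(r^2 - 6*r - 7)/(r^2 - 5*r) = (r^2 - 6*r - 7)/(r*(r - 5))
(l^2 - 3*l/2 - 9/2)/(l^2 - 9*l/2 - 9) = (l - 3)/(l - 6)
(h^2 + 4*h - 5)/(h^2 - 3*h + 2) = (h + 5)/(h - 2)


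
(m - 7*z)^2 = m^2 - 14*m*z + 49*z^2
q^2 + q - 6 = (q - 2)*(q + 3)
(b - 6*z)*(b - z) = b^2 - 7*b*z + 6*z^2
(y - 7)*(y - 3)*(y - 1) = y^3 - 11*y^2 + 31*y - 21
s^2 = s^2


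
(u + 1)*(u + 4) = u^2 + 5*u + 4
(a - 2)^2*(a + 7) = a^3 + 3*a^2 - 24*a + 28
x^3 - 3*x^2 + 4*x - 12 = (x - 3)*(x - 2*I)*(x + 2*I)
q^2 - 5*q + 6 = (q - 3)*(q - 2)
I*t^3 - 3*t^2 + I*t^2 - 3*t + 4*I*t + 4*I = (t + 1)*(t + 4*I)*(I*t + 1)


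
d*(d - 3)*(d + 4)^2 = d^4 + 5*d^3 - 8*d^2 - 48*d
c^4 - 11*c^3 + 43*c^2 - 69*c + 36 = (c - 4)*(c - 3)^2*(c - 1)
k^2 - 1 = (k - 1)*(k + 1)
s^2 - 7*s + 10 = (s - 5)*(s - 2)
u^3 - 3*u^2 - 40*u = u*(u - 8)*(u + 5)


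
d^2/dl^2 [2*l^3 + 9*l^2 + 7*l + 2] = 12*l + 18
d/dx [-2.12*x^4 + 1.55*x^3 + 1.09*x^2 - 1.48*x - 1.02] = -8.48*x^3 + 4.65*x^2 + 2.18*x - 1.48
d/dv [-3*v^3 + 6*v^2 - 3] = 3*v*(4 - 3*v)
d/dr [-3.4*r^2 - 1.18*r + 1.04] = -6.8*r - 1.18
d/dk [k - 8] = 1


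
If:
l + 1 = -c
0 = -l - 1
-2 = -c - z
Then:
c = 0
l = -1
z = 2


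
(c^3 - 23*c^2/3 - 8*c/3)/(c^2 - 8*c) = c + 1/3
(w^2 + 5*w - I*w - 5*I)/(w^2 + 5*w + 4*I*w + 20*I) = (w - I)/(w + 4*I)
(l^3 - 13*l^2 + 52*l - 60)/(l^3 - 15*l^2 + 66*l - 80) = (l - 6)/(l - 8)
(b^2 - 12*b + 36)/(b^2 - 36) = (b - 6)/(b + 6)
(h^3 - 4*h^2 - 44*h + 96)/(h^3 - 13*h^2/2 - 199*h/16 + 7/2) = 16*(h^2 + 4*h - 12)/(16*h^2 + 24*h - 7)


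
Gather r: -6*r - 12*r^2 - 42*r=-12*r^2 - 48*r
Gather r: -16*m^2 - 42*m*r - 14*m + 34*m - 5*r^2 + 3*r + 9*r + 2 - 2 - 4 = -16*m^2 + 20*m - 5*r^2 + r*(12 - 42*m) - 4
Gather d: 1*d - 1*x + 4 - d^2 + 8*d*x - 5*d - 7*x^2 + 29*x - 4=-d^2 + d*(8*x - 4) - 7*x^2 + 28*x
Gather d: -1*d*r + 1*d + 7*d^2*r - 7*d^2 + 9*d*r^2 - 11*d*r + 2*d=d^2*(7*r - 7) + d*(9*r^2 - 12*r + 3)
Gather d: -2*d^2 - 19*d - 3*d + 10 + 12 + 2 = -2*d^2 - 22*d + 24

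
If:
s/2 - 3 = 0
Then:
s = 6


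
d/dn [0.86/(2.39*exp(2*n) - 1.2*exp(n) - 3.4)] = (1.032 - 4.1108*exp(n))*exp(n)/(-2.39*exp(2*n) + 1.2*exp(n) + 3.4)^2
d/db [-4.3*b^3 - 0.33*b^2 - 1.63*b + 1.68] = -12.9*b^2 - 0.66*b - 1.63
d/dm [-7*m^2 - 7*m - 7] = -14*m - 7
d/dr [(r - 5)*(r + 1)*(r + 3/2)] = 3*r^2 - 5*r - 11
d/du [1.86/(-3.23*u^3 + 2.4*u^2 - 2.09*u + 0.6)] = (18.0234*u^2 - 8.928*u + 3.8874)/(3.23*u^3 - 2.4*u^2 + 2.09*u - 0.6)^2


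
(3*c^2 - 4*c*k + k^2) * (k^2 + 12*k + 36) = 3*c^2*k^2 + 36*c^2*k + 108*c^2 - 4*c*k^3 - 48*c*k^2 - 144*c*k + k^4 + 12*k^3 + 36*k^2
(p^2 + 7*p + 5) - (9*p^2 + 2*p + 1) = -8*p^2 + 5*p + 4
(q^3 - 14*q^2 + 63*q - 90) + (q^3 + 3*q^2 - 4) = 2*q^3 - 11*q^2 + 63*q - 94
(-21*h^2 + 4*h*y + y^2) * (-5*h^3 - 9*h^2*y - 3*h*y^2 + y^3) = 105*h^5 + 169*h^4*y + 22*h^3*y^2 - 42*h^2*y^3 + h*y^4 + y^5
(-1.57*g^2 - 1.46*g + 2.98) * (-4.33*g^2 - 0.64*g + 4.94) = 6.7981*g^4 + 7.3266*g^3 - 19.7248*g^2 - 9.1196*g + 14.7212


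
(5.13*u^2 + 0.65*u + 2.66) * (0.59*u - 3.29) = 3.0267*u^3 - 16.4942*u^2 - 0.5691*u - 8.7514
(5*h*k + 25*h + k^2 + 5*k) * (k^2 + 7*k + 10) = 5*h*k^3 + 60*h*k^2 + 225*h*k + 250*h + k^4 + 12*k^3 + 45*k^2 + 50*k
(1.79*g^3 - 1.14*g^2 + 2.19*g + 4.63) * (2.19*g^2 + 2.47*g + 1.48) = 3.9201*g^5 + 1.9247*g^4 + 4.6295*g^3 + 13.8618*g^2 + 14.6773*g + 6.8524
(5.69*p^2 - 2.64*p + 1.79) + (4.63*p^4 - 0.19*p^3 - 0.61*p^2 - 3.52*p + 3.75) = 4.63*p^4 - 0.19*p^3 + 5.08*p^2 - 6.16*p + 5.54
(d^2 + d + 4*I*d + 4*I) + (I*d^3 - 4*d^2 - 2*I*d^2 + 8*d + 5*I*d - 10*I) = I*d^3 - 3*d^2 - 2*I*d^2 + 9*d + 9*I*d - 6*I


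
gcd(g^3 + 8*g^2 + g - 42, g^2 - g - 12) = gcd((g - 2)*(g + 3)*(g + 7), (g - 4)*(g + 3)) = g + 3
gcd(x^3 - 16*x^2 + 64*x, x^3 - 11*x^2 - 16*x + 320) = x^2 - 16*x + 64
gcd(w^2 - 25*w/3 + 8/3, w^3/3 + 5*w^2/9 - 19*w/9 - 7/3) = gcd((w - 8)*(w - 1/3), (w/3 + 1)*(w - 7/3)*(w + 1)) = 1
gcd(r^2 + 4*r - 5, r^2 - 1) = r - 1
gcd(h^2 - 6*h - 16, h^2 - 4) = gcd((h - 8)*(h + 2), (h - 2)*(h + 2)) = h + 2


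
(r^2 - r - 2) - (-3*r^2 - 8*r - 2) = 4*r^2 + 7*r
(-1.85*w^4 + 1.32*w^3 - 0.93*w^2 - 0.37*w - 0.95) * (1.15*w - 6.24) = -2.1275*w^5 + 13.062*w^4 - 9.3063*w^3 + 5.3777*w^2 + 1.2163*w + 5.928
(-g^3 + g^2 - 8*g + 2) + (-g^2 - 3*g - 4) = -g^3 - 11*g - 2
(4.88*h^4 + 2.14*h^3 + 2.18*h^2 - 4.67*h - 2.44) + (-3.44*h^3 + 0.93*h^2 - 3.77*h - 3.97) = 4.88*h^4 - 1.3*h^3 + 3.11*h^2 - 8.44*h - 6.41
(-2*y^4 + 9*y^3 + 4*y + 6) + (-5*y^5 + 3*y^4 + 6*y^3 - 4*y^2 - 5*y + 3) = -5*y^5 + y^4 + 15*y^3 - 4*y^2 - y + 9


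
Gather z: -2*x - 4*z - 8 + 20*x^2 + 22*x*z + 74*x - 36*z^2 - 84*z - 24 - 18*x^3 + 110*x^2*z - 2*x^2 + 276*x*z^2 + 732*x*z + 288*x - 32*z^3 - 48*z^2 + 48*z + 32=-18*x^3 + 18*x^2 + 360*x - 32*z^3 + z^2*(276*x - 84) + z*(110*x^2 + 754*x - 40)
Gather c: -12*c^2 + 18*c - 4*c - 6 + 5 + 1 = -12*c^2 + 14*c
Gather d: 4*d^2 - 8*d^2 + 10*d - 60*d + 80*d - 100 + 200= -4*d^2 + 30*d + 100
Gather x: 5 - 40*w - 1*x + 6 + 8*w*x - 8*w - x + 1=-48*w + x*(8*w - 2) + 12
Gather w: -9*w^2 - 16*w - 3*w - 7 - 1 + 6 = -9*w^2 - 19*w - 2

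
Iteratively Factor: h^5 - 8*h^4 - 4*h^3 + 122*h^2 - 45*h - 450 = (h + 3)*(h^4 - 11*h^3 + 29*h^2 + 35*h - 150) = (h - 5)*(h + 3)*(h^3 - 6*h^2 - h + 30) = (h - 5)*(h + 2)*(h + 3)*(h^2 - 8*h + 15) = (h - 5)*(h - 3)*(h + 2)*(h + 3)*(h - 5)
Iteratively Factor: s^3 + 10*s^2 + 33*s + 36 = (s + 3)*(s^2 + 7*s + 12) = (s + 3)*(s + 4)*(s + 3)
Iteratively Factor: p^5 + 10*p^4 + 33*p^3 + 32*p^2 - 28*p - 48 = (p + 2)*(p^4 + 8*p^3 + 17*p^2 - 2*p - 24) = (p + 2)*(p + 3)*(p^3 + 5*p^2 + 2*p - 8) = (p + 2)*(p + 3)*(p + 4)*(p^2 + p - 2) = (p - 1)*(p + 2)*(p + 3)*(p + 4)*(p + 2)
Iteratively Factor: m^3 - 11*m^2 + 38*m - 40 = (m - 5)*(m^2 - 6*m + 8) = (m - 5)*(m - 4)*(m - 2)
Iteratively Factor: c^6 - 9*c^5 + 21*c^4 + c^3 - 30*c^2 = (c - 5)*(c^5 - 4*c^4 + c^3 + 6*c^2) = c*(c - 5)*(c^4 - 4*c^3 + c^2 + 6*c) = c*(c - 5)*(c - 2)*(c^3 - 2*c^2 - 3*c) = c*(c - 5)*(c - 3)*(c - 2)*(c^2 + c) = c^2*(c - 5)*(c - 3)*(c - 2)*(c + 1)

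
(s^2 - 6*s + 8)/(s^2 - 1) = (s^2 - 6*s + 8)/(s^2 - 1)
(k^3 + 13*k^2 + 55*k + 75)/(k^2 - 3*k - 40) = (k^2 + 8*k + 15)/(k - 8)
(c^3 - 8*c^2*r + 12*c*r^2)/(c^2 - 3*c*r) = (c^2 - 8*c*r + 12*r^2)/(c - 3*r)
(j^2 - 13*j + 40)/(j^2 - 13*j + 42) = (j^2 - 13*j + 40)/(j^2 - 13*j + 42)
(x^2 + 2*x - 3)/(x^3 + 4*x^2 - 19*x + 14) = (x + 3)/(x^2 + 5*x - 14)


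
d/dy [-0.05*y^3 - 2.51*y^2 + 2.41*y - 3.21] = -0.15*y^2 - 5.02*y + 2.41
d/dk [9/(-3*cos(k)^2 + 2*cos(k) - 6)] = 18*(1 - 3*cos(k))*sin(k)/(3*cos(k)^2 - 2*cos(k) + 6)^2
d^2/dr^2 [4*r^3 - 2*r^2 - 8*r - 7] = 24*r - 4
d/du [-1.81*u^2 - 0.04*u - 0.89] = -3.62*u - 0.04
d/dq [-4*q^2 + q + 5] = 1 - 8*q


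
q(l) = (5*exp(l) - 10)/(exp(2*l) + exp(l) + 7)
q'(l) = (5*exp(l) - 10)*(-2*exp(2*l) - exp(l))/(exp(2*l) + exp(l) + 7)^2 + 5*exp(l)/(exp(2*l) + exp(l) + 7)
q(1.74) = 0.41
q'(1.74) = -0.01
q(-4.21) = -1.41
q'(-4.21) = 0.01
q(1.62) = 0.41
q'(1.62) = 0.07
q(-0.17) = -0.68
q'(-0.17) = 0.67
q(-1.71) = -1.26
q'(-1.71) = 0.17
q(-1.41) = -1.20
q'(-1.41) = 0.23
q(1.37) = 0.37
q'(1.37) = 0.26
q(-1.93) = -1.29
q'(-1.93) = 0.14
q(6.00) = 0.01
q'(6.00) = -0.01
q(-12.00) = -1.43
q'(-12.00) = 0.00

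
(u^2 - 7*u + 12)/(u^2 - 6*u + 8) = (u - 3)/(u - 2)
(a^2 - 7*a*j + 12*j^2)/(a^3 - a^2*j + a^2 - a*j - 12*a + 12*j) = (a^2 - 7*a*j + 12*j^2)/(a^3 - a^2*j + a^2 - a*j - 12*a + 12*j)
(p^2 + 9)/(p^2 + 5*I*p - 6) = (p - 3*I)/(p + 2*I)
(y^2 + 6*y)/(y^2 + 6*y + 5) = y*(y + 6)/(y^2 + 6*y + 5)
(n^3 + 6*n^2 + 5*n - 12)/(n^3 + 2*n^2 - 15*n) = (n^3 + 6*n^2 + 5*n - 12)/(n*(n^2 + 2*n - 15))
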